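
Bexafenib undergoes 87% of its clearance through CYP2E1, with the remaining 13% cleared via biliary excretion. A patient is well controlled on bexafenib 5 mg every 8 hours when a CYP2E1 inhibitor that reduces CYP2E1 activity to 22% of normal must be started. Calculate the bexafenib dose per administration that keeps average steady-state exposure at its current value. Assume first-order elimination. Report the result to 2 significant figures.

CYP2E1: 0.87 × 0.22 = 0.1914
Other: 0.13 (unchanged)
Relative clearance = 0.1914 + 0.13 = 0.3214.
Css,avg = (dose rate)/CL, so holding Css fixed requires dose ∝ CL: 5 × 0.3214 = 1.6 mg.

1.6 mg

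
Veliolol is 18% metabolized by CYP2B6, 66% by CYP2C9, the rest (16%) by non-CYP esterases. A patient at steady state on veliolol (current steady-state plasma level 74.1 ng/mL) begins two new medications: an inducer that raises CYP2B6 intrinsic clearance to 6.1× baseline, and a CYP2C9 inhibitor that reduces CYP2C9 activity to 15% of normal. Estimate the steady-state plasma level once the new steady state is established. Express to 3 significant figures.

The CYP2B6 pathway (18% of clearance) is boosted to 6.1× activity: 0.18 × 6.1 = 1.098.
The CYP2C9 pathway (66% of clearance) falls to 0.15× activity: 0.66 × 0.15 = 0.099.
The remaining 16% of clearance is unaffected.
Relative clearance = 1.098 + 0.099 + 0.16 = 1.357.
New steady-state plasma level = 74.1 / 1.357 = 54.6 ng/mL (concentration scales inversely with clearance).

54.6 ng/mL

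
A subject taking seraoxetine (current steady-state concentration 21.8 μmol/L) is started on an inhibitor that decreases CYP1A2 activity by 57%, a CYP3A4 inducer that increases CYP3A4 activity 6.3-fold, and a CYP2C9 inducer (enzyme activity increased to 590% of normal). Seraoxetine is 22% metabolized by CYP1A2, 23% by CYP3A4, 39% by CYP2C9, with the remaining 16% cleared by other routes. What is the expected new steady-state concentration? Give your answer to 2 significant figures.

5.4 μmol/L

The CYP1A2 pathway (22% of clearance) drops to 0.43× activity: 0.22 × 0.43 = 0.0946.
The CYP3A4 pathway (23% of clearance) is boosted to 6.3× activity: 0.23 × 6.3 = 1.449.
The CYP2C9 pathway (39% of clearance) increases to 5.9× activity: 0.39 × 5.9 = 2.301.
The remaining 16% of clearance is unaffected.
Relative clearance = 0.0946 + 1.449 + 2.301 + 0.16 = 4.0046.
Steady-state concentration ∝ 1/CL: new value = 21.8 / 4.0046 = 5.4 μmol/L.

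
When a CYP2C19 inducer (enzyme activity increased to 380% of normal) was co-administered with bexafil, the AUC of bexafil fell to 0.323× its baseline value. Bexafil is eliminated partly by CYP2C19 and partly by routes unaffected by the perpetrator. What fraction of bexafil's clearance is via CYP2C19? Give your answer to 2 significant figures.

0.75

Let x = fm,CYP2C19. Because AUC ∝ 1/CL, relative clearance rose to 1/0.323 = 3.096.
Setting x·3.8 + (1 − x) = 3.096 and solving: x = (3.096 − 1)/(3.8 − 1) = 0.75.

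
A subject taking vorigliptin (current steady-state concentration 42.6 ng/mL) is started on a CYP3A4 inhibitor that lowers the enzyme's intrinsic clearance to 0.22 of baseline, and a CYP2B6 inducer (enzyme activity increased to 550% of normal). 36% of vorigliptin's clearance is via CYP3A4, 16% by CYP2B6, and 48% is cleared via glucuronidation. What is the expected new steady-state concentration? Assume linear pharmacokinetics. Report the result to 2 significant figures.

The CYP3A4 pathway (36% of clearance) drops to 0.22× activity: 0.36 × 0.22 = 0.0792.
The CYP2B6 pathway (16% of clearance) is boosted to 5.5× activity: 0.16 × 5.5 = 0.88.
Non-CYP routes (48%) are unchanged.
Relative clearance = 0.0792 + 0.88 + 0.48 = 1.4392.
Steady-state concentration ∝ 1/CL: new value = 42.6 / 1.4392 = 30 ng/mL.

30 ng/mL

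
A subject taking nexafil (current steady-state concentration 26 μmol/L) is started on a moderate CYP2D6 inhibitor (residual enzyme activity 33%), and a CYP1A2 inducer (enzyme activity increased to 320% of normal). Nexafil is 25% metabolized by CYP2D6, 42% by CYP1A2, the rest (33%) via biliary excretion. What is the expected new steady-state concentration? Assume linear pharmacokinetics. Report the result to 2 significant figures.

CYP2D6: 0.25 × 0.33 = 0.0825
CYP1A2: 0.42 × 3.2 = 1.344
Other: 0.33 (unchanged)
CL_new/CL_old = 0.0825 + 1.344 + 0.33 = 1.7565.
Steady-state concentration ∝ 1/CL: new value = 26 / 1.7565 = 15 μmol/L.

15 μmol/L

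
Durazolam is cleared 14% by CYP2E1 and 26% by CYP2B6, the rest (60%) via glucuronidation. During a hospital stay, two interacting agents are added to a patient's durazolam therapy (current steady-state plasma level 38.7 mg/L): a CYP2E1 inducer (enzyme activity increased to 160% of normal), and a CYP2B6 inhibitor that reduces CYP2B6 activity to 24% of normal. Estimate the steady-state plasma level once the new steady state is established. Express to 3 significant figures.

43.7 mg/L

The CYP2E1 pathway (14% of clearance) is boosted to 1.6× activity: 0.14 × 1.6 = 0.224.
The CYP2B6 pathway (26% of clearance) is reduced to 0.24× activity: 0.26 × 0.24 = 0.0624.
The remaining 60% of clearance is unaffected.
New clearance relative to baseline: 0.224 + 0.0624 + 0.6 = 0.8864.
New steady-state plasma level = 38.7 / 0.8864 = 43.7 mg/L (concentration scales inversely with clearance).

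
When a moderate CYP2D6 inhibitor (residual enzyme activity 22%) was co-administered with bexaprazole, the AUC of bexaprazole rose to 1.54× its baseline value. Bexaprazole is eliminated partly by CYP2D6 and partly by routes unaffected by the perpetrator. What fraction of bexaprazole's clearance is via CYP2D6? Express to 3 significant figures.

Let x = fm,CYP2D6. Because AUC ∝ 1/CL, relative clearance fell to 1/1.54 = 0.6494.
Setting x·0.22 + (1 − x) = 0.6494 and solving: x = (0.6494 − 1)/(0.22 − 1) = 0.450.

0.450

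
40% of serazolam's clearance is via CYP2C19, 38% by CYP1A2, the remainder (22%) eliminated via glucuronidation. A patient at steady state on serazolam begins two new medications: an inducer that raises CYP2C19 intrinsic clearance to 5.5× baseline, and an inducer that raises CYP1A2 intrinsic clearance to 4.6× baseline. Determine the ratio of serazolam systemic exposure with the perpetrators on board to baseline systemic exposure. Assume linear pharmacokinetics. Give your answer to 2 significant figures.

The CYP2C19 pathway (40% of clearance) is boosted to 5.5× activity: 0.4 × 5.5 = 2.2.
The CYP1A2 pathway (38% of clearance) is boosted to 4.6× activity: 0.38 × 4.6 = 1.748.
The remaining 22% of clearance is unaffected.
Relative clearance = 2.2 + 1.748 + 0.22 = 4.168.
Net systemic exposure ratio = 1 / 4.168 = 0.24.

0.24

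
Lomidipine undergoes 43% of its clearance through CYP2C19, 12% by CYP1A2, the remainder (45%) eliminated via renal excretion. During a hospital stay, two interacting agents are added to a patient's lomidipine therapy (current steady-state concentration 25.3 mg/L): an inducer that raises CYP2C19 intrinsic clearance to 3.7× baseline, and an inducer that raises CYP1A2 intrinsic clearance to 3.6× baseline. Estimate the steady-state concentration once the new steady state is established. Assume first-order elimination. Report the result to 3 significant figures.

The CYP2C19 pathway (43% of clearance) is boosted to 3.7× activity: 0.43 × 3.7 = 1.591.
The CYP1A2 pathway (12% of clearance) increases to 3.6× activity: 0.12 × 3.6 = 0.432.
The remaining 45% of clearance is unaffected.
Relative clearance = 1.591 + 0.432 + 0.45 = 2.473.
Dividing the baseline by the relative clearance: 25.3 / 2.473 = 10.2 mg/L.

10.2 mg/L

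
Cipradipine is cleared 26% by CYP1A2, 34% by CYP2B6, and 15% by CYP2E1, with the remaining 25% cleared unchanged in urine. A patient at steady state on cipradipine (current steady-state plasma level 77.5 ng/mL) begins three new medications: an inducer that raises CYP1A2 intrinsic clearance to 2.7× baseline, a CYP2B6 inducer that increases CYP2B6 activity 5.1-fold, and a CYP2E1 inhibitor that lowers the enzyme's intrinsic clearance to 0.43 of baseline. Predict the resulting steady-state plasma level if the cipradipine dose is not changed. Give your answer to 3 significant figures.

The CYP1A2 pathway (26% of clearance) rises to 2.7× activity: 0.26 × 2.7 = 0.702.
The CYP2B6 pathway (34% of clearance) rises to 5.1× activity: 0.34 × 5.1 = 1.734.
The CYP2E1 pathway (15% of clearance) is reduced to 0.43× activity: 0.15 × 0.43 = 0.0645.
The remaining 25% of clearance is unaffected.
Relative clearance = 0.702 + 1.734 + 0.0645 + 0.25 = 2.7505.
New steady-state plasma level = 77.5 / 2.7505 = 28.2 ng/mL (concentration scales inversely with clearance).

28.2 ng/mL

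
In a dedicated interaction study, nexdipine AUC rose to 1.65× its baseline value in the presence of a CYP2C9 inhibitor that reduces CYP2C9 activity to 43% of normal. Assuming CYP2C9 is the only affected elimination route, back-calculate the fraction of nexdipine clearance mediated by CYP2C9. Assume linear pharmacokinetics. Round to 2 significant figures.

0.69

Write x for the fraction cleared via CYP2C9. The observed AUC change means clearance fell to 1/1.65 = 0.6061 of baseline.
Only the CYP2C9 route changed, so 0.6061 = x·0.43 + (1 − x), giving x = 0.69.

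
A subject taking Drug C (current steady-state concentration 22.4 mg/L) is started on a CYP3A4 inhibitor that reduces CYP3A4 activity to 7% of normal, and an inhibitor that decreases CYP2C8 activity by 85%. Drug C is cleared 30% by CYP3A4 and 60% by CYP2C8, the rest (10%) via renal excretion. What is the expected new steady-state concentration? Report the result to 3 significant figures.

106 mg/L

CYP3A4: 0.3 × 0.07 = 0.021
CYP2C8: 0.6 × 0.15 = 0.09
Other: 0.1 (unchanged)
New clearance relative to baseline: 0.021 + 0.09 + 0.1 = 0.211.
Dividing the baseline by the relative clearance: 22.4 / 0.211 = 106 mg/L.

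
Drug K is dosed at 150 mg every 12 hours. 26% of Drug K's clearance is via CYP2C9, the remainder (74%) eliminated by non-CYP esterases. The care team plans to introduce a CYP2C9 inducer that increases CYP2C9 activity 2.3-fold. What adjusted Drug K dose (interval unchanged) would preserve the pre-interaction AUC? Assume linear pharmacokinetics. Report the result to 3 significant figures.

201 mg

The CYP2C9 pathway (26% of clearance) increases to 2.3× activity: 0.26 × 2.3 = 0.598.
The remaining 74% of clearance is unaffected.
New clearance relative to baseline: 0.598 + 0.74 = 1.338.
Css,avg = (dose rate)/CL, so holding Css fixed requires dose ∝ CL: 150 × 1.338 = 201 mg.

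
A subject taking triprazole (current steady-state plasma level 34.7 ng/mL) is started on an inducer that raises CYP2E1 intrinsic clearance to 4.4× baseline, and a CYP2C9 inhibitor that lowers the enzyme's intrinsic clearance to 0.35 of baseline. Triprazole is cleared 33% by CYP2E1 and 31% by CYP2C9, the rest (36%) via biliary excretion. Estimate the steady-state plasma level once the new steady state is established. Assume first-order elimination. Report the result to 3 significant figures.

18.1 ng/mL

The CYP2E1 pathway (33% of clearance) rises to 4.4× activity: 0.33 × 4.4 = 1.452.
The CYP2C9 pathway (31% of clearance) is reduced to 0.35× activity: 0.31 × 0.35 = 0.1085.
Non-CYP routes (36%) are unchanged.
CL_new/CL_old = 1.452 + 0.1085 + 0.36 = 1.9205.
New steady-state plasma level = 34.7 / 1.9205 = 18.1 ng/mL (concentration scales inversely with clearance).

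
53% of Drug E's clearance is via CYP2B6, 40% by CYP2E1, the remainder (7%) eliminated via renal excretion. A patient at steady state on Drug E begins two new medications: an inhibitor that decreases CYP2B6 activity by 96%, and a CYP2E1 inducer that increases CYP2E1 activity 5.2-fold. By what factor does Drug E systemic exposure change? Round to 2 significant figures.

The CYP2B6 pathway (53% of clearance) is reduced to 0.04× activity: 0.53 × 0.04 = 0.0212.
The CYP2E1 pathway (40% of clearance) increases to 5.2× activity: 0.4 × 5.2 = 2.08.
The remaining 7% of clearance is unaffected.
New clearance relative to baseline: 0.0212 + 2.08 + 0.07 = 2.1712.
Because systemic exposure varies inversely with clearance, the combined effect is 1 / 2.1712 = 0.46.

0.46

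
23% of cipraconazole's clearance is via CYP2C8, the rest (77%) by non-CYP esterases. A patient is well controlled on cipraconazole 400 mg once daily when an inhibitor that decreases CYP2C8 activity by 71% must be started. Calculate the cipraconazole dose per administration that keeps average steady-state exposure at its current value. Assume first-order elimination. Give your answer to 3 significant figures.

The CYP2C8 pathway (23% of clearance) is reduced to 0.29× activity: 0.23 × 0.29 = 0.0667.
The remaining 77% of clearance is unaffected.
New clearance relative to baseline: 0.0667 + 0.77 = 0.8367.
Css,avg = (dose rate)/CL, so holding Css fixed requires dose ∝ CL: 400 × 0.8367 = 335 mg.

335 mg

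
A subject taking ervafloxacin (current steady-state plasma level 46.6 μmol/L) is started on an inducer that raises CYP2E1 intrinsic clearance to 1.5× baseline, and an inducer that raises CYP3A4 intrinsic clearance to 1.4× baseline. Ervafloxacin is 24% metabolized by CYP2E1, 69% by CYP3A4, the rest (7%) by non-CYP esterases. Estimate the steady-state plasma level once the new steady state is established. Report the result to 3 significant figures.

33.4 μmol/L

The CYP2E1 pathway (24% of clearance) increases to 1.5× activity: 0.24 × 1.5 = 0.36.
The CYP3A4 pathway (69% of clearance) increases to 1.4× activity: 0.69 × 1.4 = 0.966.
Non-CYP routes (7%) are unchanged.
CL_new/CL_old = 0.36 + 0.966 + 0.07 = 1.396.
Steady-state plasma level ∝ 1/CL: new value = 46.6 / 1.396 = 33.4 μmol/L.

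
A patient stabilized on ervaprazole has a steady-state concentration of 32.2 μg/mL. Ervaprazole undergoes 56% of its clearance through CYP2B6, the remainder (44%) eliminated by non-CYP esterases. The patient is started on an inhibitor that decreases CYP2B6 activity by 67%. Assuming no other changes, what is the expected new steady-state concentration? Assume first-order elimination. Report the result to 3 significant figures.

The CYP2B6 pathway (56% of clearance) falls to 0.33× activity: 0.56 × 0.33 = 0.1848.
Non-CYP routes (44%) are unchanged.
Relative clearance = 0.1848 + 0.44 = 0.6248.
New steady-state concentration = baseline ÷ relative clearance = 32.2 / 0.6248 = 51.5 μg/mL.

51.5 μg/mL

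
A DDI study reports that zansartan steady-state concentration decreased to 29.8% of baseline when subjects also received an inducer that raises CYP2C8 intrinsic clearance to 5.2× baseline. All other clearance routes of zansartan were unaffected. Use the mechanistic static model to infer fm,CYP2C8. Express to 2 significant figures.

0.56

Let x = fm,CYP2C8. Because steady-state concentration ∝ 1/CL, relative clearance rose to 1/0.298 = 3.356.
Only the CYP2C8 route changed, so 3.356 = x·5.2 + (1 − x), giving x = 0.56.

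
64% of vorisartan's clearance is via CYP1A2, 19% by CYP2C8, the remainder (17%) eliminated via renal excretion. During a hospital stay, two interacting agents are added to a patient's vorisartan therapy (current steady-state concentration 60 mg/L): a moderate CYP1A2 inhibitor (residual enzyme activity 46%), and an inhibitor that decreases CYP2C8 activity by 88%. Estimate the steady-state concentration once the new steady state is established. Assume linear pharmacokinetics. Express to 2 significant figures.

1.2 × 10² mg/L

The CYP1A2 pathway (64% of clearance) falls to 0.46× activity: 0.64 × 0.46 = 0.2944.
The CYP2C8 pathway (19% of clearance) falls to 0.12× activity: 0.19 × 0.12 = 0.0228.
Non-CYP routes (17%) are unchanged.
CL_new/CL_old = 0.2944 + 0.0228 + 0.17 = 0.4872.
Dividing the baseline by the relative clearance: 60 / 0.4872 = 1.2 × 10² mg/L.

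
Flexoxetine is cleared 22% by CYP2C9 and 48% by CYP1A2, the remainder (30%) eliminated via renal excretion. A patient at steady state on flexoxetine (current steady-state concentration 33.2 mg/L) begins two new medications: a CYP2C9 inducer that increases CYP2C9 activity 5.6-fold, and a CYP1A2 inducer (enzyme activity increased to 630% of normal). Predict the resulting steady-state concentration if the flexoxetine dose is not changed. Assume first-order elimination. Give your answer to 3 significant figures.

7.29 mg/L

CYP2C9: 0.22 × 5.6 = 1.232
CYP1A2: 0.48 × 6.3 = 3.024
Other: 0.3 (unchanged)
New clearance relative to baseline: 1.232 + 3.024 + 0.3 = 4.556.
Dividing the baseline by the relative clearance: 33.2 / 4.556 = 7.29 mg/L.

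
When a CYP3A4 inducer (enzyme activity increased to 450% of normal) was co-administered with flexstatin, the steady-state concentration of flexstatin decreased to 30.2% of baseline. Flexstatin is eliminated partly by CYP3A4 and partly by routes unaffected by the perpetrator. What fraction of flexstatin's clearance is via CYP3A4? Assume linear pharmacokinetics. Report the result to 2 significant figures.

0.66

CL'/CL = 1 / 0.302 = 3.311
4.5·fm + (1 − fm) = 3.311
fm = (3.311 − 1) / (4.5 − 1) = 0.66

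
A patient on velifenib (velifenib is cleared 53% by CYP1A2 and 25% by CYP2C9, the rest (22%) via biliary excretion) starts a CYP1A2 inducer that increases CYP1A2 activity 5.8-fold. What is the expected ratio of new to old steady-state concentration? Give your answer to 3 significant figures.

0.282

CYP1A2: 0.53 × 5.8 = 3.074
CYP2C9: 0.25 (unchanged)
Other: 0.22 (unchanged)
CL_new/CL_old = 3.074 + 0.25 + 0.22 = 3.544.
Since steady-state concentration ∝ 1/CL, the ratio is 1 / 3.544 = 0.282.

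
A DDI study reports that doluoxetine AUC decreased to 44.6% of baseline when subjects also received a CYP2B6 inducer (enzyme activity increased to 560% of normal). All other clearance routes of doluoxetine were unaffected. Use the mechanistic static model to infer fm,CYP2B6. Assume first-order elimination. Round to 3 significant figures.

Let fm be the CYP2B6 fraction. New clearance relative to baseline = fm × 5.6 + (1 − fm).
AUC ratio = 1 / (new CL fraction), so new CL fraction = 1 / 0.446 = 2.242.
fm × 5.6 + 1 − fm = 2.242  ⇒  fm × (5.6 − 1) = 1.242  ⇒  fm = 0.270.

0.270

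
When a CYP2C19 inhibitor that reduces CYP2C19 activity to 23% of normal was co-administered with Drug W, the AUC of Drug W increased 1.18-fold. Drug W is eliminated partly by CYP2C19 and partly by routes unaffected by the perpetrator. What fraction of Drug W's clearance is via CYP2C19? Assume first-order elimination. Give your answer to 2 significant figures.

0.20

Call the CYP2C19 fraction fm. After the interaction, CL_new/CL_old = fm × 0.23 + (1 − fm).
AUC ratio = 1 / (new CL fraction), so new CL fraction = 1 / 1.18 = 0.8475.
fm × 0.23 + 1 − fm = 0.8475  ⇒  fm × (0.23 − 1) = −0.1525  ⇒  fm = 0.20.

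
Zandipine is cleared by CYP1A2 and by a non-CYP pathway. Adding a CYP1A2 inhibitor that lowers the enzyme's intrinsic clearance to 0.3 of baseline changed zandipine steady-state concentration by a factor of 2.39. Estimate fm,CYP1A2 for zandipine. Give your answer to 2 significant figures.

Let x = fm,CYP1A2. Because steady-state concentration ∝ 1/CL, relative clearance fell to 1/2.39 = 0.4184.
Setting x·0.3 + (1 − x) = 0.4184 and solving: x = (0.4184 − 1)/(0.3 − 1) = 0.83.

0.83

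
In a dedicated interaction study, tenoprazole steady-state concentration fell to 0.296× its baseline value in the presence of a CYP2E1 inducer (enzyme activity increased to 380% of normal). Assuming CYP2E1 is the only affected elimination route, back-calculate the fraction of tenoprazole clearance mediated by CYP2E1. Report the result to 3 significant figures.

Let x = fm,CYP2E1. Because steady-state concentration ∝ 1/CL, relative clearance rose to 1/0.296 = 3.378.
Only the CYP2E1 route changed, so 3.378 = x·3.8 + (1 − x), giving x = 0.849.

0.849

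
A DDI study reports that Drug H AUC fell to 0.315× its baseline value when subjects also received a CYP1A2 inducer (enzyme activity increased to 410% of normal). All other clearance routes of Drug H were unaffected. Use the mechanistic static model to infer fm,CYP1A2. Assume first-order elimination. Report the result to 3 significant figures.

0.701

CL'/CL = 1 / 0.315 = 3.175
4.1·fm + (1 − fm) = 3.175
fm = (3.175 − 1) / (4.1 − 1) = 0.701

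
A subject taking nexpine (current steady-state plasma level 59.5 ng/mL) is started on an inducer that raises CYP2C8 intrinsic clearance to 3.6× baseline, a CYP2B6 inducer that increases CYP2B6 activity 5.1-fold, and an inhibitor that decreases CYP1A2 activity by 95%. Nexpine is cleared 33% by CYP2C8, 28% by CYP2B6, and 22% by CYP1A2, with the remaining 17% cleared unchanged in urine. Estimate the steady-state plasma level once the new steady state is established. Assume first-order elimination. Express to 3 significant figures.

21.3 ng/mL

The CYP2C8 pathway (33% of clearance) rises to 3.6× activity: 0.33 × 3.6 = 1.188.
The CYP2B6 pathway (28% of clearance) increases to 5.1× activity: 0.28 × 5.1 = 1.428.
The CYP1A2 pathway (22% of clearance) falls to 0.05× activity: 0.22 × 0.05 = 0.011.
The remaining 17% of clearance is unaffected.
New clearance relative to baseline: 1.188 + 1.428 + 0.011 + 0.17 = 2.797.
Dividing the baseline by the relative clearance: 59.5 / 2.797 = 21.3 ng/mL.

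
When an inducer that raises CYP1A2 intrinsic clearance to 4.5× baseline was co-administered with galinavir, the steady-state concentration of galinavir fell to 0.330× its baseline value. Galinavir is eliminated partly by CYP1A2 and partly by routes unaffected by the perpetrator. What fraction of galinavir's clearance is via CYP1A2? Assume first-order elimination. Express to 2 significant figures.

0.58

CL'/CL = 1 / 0.330 = 3.03
4.5·fm + (1 − fm) = 3.03
fm = (3.03 − 1) / (4.5 − 1) = 0.58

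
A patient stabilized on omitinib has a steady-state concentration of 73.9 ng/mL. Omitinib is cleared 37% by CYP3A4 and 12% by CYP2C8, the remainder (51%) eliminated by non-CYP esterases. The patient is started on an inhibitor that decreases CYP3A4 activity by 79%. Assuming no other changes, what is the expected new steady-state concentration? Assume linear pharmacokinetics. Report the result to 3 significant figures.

104 ng/mL

The CYP3A4 pathway (37% of clearance) is reduced to 0.21× activity: 0.37 × 0.21 = 0.0777.
CYP2C8 (12%) and the residual 51% are unaffected.
Relative clearance = 0.0777 + 0.12 + 0.51 = 0.7077.
Steady-state concentration ∝ 1/CL, so new value = 73.9 / 0.7077 = 104 ng/mL.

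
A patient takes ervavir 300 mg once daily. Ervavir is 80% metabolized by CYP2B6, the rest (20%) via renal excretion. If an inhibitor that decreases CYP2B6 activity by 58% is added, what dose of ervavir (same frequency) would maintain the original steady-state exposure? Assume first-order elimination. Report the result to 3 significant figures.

The CYP2B6 pathway (80% of clearance) is reduced to 0.42× activity: 0.8 × 0.42 = 0.336.
Non-CYP routes (20%) are unchanged.
New clearance relative to baseline: 0.336 + 0.2 = 0.536.
Css,avg = (dose rate)/CL, so holding Css fixed requires dose ∝ CL: 300 × 0.536 = 161 mg.

161 mg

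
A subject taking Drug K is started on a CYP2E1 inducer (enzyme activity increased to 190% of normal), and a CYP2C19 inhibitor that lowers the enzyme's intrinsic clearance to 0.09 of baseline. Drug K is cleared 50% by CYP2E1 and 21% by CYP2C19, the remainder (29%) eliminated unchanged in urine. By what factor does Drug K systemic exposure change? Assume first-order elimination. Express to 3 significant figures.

0.794

CYP2E1: 0.5 × 1.9 = 0.95
CYP2C19: 0.21 × 0.09 = 0.0189
Other: 0.29 (unchanged)
New clearance relative to baseline: 0.95 + 0.0189 + 0.29 = 1.2589.
Systemic exposure ∝ 1/CL: fold-change = 1 / 1.2589 = 0.794.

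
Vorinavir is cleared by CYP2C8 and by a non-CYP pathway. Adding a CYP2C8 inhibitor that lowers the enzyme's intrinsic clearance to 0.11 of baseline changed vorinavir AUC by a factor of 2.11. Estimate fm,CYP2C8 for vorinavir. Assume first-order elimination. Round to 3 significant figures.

0.591

Let fm be the CYP2C8 fraction. New clearance relative to baseline = fm × 0.11 + (1 − fm).
AUC ratio = 1 / (new CL fraction), so new CL fraction = 1 / 2.11 = 0.4739.
fm × 0.11 + 1 − fm = 0.4739  ⇒  fm × (0.11 − 1) = −0.5261  ⇒  fm = 0.591.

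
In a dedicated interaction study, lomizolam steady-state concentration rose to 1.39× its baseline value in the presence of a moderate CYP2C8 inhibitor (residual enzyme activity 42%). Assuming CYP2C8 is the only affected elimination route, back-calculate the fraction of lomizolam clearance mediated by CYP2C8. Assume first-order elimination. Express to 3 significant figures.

0.484

CL'/CL = 1 / 1.39 = 0.7194
0.42·fm + (1 − fm) = 0.7194
fm = (0.7194 − 1) / (0.42 − 1) = 0.484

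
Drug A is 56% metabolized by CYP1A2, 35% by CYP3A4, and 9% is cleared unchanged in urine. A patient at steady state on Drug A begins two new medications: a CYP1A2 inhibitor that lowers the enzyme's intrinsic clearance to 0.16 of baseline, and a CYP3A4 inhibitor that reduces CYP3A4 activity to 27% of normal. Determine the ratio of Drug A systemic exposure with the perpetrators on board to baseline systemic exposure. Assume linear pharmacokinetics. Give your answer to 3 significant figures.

CYP1A2: 0.56 × 0.16 = 0.0896
CYP3A4: 0.35 × 0.27 = 0.0945
Other: 0.09 (unchanged)
Relative clearance = 0.0896 + 0.0945 + 0.09 = 0.2741.
Because systemic exposure varies inversely with clearance, the combined effect is 1 / 0.2741 = 3.65.

3.65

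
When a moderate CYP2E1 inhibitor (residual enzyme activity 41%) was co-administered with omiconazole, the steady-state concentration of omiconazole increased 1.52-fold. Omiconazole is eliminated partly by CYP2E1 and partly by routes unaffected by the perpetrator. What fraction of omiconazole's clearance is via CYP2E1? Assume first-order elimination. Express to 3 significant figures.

0.580

CL'/CL = 1 / 1.52 = 0.6579
0.41·fm + (1 − fm) = 0.6579
fm = (0.6579 − 1) / (0.41 − 1) = 0.580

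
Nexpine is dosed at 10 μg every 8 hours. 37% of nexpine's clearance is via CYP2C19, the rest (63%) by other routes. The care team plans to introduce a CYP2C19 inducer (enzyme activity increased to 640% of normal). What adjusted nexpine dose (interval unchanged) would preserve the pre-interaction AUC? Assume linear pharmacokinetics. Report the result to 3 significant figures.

30.0 μg

CYP2C19: 0.37 × 6.4 = 2.368
Other: 0.63 (unchanged)
CL_new/CL_old = 2.368 + 0.63 = 2.998.
To maintain the same steady-state level, dose must scale with clearance: new dose = 10 × 2.998 = 30.0 μg.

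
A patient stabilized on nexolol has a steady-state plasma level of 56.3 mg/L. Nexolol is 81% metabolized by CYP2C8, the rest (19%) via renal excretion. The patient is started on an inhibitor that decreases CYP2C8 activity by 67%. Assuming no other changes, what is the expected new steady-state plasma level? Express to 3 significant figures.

123 mg/L

CYP2C8: 0.81 × 0.33 = 0.2673
Other: 0.19 (unchanged)
Relative clearance = 0.2673 + 0.19 = 0.4573.
With dosing unchanged, steady-state plasma level scales as 1/CL: 56.3 / 0.4573 = 123 mg/L.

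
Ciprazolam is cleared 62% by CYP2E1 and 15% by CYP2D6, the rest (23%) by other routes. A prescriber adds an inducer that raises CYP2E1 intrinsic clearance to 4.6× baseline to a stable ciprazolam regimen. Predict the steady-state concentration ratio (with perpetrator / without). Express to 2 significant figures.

0.31

The CYP2E1 pathway (62% of clearance) rises to 4.6× activity: 0.62 × 4.6 = 2.852.
CYP2D6 (15%) and the residual 23% are unaffected.
CL_new/CL_old = 2.852 + 0.15 + 0.23 = 3.232.
Since steady-state concentration ∝ 1/CL, the ratio is 1 / 3.232 = 0.31.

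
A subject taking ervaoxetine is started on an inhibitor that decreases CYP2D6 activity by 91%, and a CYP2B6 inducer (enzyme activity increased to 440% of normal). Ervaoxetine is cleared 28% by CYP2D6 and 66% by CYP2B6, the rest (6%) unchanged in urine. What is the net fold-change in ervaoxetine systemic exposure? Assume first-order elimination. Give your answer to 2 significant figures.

0.33

CYP2D6: 0.28 × 0.09 = 0.0252
CYP2B6: 0.66 × 4.4 = 2.904
Other: 0.06 (unchanged)
CL_new/CL_old = 0.0252 + 2.904 + 0.06 = 2.9892.
Systemic exposure ∝ 1/CL: fold-change = 1 / 2.9892 = 0.33.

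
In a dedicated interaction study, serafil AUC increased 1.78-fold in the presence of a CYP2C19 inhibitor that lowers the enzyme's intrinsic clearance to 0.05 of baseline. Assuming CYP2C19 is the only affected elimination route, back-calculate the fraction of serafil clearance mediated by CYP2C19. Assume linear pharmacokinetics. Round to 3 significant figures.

Call the CYP2C19 fraction fm. After the interaction, CL_new/CL_old = fm × 0.05 + (1 − fm).
AUC ratio = 1 / (new CL fraction), so new CL fraction = 1 / 1.78 = 0.5618.
fm × 0.05 + 1 − fm = 0.5618  ⇒  fm × (0.05 − 1) = −0.4382  ⇒  fm = 0.461.

0.461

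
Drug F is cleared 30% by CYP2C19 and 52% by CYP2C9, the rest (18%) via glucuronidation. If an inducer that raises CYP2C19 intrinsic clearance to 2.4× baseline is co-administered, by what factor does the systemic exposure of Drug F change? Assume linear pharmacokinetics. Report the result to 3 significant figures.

0.704

The CYP2C19 pathway (30% of clearance) is boosted to 2.4× activity: 0.3 × 2.4 = 0.72.
CYP2C9 (52%) and the residual 18% are unaffected.
Relative clearance = 0.72 + 0.52 + 0.18 = 1.42.
Systemic exposure ratio = CL_old/CL_new = 1 / 1.42 = 0.704.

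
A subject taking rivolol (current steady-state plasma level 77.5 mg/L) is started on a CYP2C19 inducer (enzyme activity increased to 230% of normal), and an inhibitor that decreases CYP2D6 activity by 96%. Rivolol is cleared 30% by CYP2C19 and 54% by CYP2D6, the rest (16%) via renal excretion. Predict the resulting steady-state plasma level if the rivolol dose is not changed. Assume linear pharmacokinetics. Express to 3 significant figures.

The CYP2C19 pathway (30% of clearance) is boosted to 2.3× activity: 0.3 × 2.3 = 0.69.
The CYP2D6 pathway (54% of clearance) is reduced to 0.04× activity: 0.54 × 0.04 = 0.0216.
Non-CYP routes (16%) are unchanged.
Relative clearance = 0.69 + 0.0216 + 0.16 = 0.8716.
Dividing the baseline by the relative clearance: 77.5 / 0.8716 = 88.9 mg/L.

88.9 mg/L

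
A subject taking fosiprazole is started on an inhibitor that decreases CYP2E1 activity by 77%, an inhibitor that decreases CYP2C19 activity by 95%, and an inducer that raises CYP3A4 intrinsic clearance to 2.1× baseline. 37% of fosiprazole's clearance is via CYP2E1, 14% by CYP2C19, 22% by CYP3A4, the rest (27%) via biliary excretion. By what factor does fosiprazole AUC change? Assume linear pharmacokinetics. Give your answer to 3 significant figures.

The CYP2E1 pathway (37% of clearance) is reduced to 0.23× activity: 0.37 × 0.23 = 0.0851.
The CYP2C19 pathway (14% of clearance) is reduced to 0.05× activity: 0.14 × 0.05 = 0.007.
The CYP3A4 pathway (22% of clearance) rises to 2.1× activity: 0.22 × 2.1 = 0.462.
Non-CYP routes (27%) are unchanged.
Relative clearance = 0.0851 + 0.007 + 0.462 + 0.27 = 0.8241.
Net AUC ratio = 1 / 0.8241 = 1.21.

1.21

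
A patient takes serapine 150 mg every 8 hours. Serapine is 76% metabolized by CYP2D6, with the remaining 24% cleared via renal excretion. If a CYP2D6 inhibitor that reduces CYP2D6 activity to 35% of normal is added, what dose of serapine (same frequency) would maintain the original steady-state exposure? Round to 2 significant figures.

CYP2D6: 0.76 × 0.35 = 0.266
Other: 0.24 (unchanged)
Relative clearance = 0.266 + 0.24 = 0.506.
To maintain the same steady-state level, dose must scale with clearance: new dose = 150 × 0.506 = 76 mg.

76 mg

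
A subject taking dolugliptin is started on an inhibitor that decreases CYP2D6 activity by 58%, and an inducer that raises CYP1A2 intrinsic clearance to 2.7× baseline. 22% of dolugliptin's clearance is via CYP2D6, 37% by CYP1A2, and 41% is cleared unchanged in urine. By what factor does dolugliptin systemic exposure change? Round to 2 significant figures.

The CYP2D6 pathway (22% of clearance) falls to 0.42× activity: 0.22 × 0.42 = 0.0924.
The CYP1A2 pathway (37% of clearance) is boosted to 2.7× activity: 0.37 × 2.7 = 0.999.
Non-CYP routes (41%) are unchanged.
Relative clearance = 0.0924 + 0.999 + 0.41 = 1.5014.
Because systemic exposure varies inversely with clearance, the combined effect is 1 / 1.5014 = 0.67.

0.67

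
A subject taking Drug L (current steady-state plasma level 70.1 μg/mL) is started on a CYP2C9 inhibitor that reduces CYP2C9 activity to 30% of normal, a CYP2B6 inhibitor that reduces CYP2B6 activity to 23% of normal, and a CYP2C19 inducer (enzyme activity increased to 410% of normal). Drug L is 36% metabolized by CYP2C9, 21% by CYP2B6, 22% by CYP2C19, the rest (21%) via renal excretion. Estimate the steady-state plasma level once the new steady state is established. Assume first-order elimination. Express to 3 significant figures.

The CYP2C9 pathway (36% of clearance) drops to 0.3× activity: 0.36 × 0.3 = 0.108.
The CYP2B6 pathway (21% of clearance) drops to 0.23× activity: 0.21 × 0.23 = 0.0483.
The CYP2C19 pathway (22% of clearance) rises to 4.1× activity: 0.22 × 4.1 = 0.902.
The remaining 21% of clearance is unaffected.
New clearance relative to baseline: 0.108 + 0.0483 + 0.902 + 0.21 = 1.2683.
New steady-state plasma level = 70.1 / 1.2683 = 55.3 μg/mL (concentration scales inversely with clearance).

55.3 μg/mL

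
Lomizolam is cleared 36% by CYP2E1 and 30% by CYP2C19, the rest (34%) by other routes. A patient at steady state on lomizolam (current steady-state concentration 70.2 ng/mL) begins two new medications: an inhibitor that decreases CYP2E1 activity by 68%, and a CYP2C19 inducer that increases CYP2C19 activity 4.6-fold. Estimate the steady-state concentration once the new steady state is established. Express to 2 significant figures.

The CYP2E1 pathway (36% of clearance) drops to 0.32× activity: 0.36 × 0.32 = 0.1152.
The CYP2C19 pathway (30% of clearance) is boosted to 4.6× activity: 0.3 × 4.6 = 1.38.
The remaining 34% of clearance is unaffected.
New clearance relative to baseline: 0.1152 + 1.38 + 0.34 = 1.8352.
New steady-state concentration = 70.2 / 1.8352 = 38 ng/mL (concentration scales inversely with clearance).

38 ng/mL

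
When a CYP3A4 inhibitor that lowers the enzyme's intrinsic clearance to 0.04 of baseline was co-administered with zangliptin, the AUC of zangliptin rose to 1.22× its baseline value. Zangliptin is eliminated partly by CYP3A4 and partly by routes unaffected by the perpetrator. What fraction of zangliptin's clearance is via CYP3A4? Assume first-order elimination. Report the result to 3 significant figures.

CL'/CL = 1 / 1.22 = 0.8197
0.04·fm + (1 − fm) = 0.8197
fm = (0.8197 − 1) / (0.04 − 1) = 0.188

0.188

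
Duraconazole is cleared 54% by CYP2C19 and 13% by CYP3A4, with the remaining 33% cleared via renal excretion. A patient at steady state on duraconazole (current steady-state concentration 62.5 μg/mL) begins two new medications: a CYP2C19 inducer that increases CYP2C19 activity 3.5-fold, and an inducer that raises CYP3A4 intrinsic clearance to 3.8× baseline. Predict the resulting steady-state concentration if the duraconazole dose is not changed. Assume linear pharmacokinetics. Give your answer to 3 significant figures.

23.0 μg/mL

The CYP2C19 pathway (54% of clearance) increases to 3.5× activity: 0.54 × 3.5 = 1.89.
The CYP3A4 pathway (13% of clearance) rises to 3.8× activity: 0.13 × 3.8 = 0.494.
Non-CYP routes (33%) are unchanged.
New clearance relative to baseline: 1.89 + 0.494 + 0.33 = 2.714.
Dividing the baseline by the relative clearance: 62.5 / 2.714 = 23.0 μg/mL.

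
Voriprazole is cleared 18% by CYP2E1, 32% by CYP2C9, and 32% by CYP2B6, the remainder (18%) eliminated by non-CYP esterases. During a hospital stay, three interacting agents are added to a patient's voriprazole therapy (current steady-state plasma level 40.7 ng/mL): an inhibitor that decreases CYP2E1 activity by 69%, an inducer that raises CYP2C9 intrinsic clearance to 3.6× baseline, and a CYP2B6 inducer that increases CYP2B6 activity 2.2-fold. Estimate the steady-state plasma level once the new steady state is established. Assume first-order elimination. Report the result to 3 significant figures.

The CYP2E1 pathway (18% of clearance) falls to 0.31× activity: 0.18 × 0.31 = 0.0558.
The CYP2C9 pathway (32% of clearance) is boosted to 3.6× activity: 0.32 × 3.6 = 1.152.
The CYP2B6 pathway (32% of clearance) increases to 2.2× activity: 0.32 × 2.2 = 0.704.
The remaining 18% of clearance is unaffected.
Relative clearance = 0.0558 + 1.152 + 0.704 + 0.18 = 2.0918.
New steady-state plasma level = 40.7 / 2.0918 = 19.5 ng/mL (concentration scales inversely with clearance).

19.5 ng/mL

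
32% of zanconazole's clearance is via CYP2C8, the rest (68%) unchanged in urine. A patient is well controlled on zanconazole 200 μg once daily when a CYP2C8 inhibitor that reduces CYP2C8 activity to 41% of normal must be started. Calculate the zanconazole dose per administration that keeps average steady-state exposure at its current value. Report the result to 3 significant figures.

162 μg

The CYP2C8 pathway (32% of clearance) drops to 0.41× activity: 0.32 × 0.41 = 0.1312.
The remaining 68% of clearance is unaffected.
CL_new/CL_old = 0.1312 + 0.68 = 0.8112.
Css,avg = (dose rate)/CL, so holding Css fixed requires dose ∝ CL: 200 × 0.8112 = 162 μg.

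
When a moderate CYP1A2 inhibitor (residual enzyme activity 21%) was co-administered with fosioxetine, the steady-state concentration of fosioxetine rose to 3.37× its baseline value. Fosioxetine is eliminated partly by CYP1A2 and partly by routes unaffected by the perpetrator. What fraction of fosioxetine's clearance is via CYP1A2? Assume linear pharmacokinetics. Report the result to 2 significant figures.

0.89

CL'/CL = 1 / 3.37 = 0.2967
0.21·fm + (1 − fm) = 0.2967
fm = (0.2967 − 1) / (0.21 − 1) = 0.89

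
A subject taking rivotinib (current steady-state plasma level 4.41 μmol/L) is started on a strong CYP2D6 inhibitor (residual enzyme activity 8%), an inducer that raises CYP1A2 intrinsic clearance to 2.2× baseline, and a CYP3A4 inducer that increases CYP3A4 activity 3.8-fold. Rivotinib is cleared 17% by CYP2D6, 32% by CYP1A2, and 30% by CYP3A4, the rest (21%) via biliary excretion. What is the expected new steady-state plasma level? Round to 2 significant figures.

CYP2D6: 0.17 × 0.08 = 0.0136
CYP1A2: 0.32 × 2.2 = 0.704
CYP3A4: 0.3 × 3.8 = 1.14
Other: 0.21 (unchanged)
Relative clearance = 0.0136 + 0.704 + 1.14 + 0.21 = 2.0676.
New steady-state plasma level = 4.41 / 2.0676 = 2.1 μmol/L (concentration scales inversely with clearance).

2.1 μmol/L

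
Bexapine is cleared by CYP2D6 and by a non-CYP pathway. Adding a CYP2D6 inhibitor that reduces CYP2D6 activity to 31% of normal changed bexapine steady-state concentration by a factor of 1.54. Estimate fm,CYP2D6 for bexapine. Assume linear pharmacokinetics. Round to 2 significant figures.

Write x for the fraction cleared via CYP2D6. The observed steady-state concentration change means clearance fell to 1/1.54 = 0.6494 of baseline.
Setting x·0.31 + (1 − x) = 0.6494 and solving: x = (0.6494 − 1)/(0.31 − 1) = 0.51.

0.51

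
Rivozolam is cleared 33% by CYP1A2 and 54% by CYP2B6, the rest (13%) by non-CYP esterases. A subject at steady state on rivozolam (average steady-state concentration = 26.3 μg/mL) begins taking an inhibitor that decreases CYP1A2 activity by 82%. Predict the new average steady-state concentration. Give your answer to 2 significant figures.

36 μg/mL

The CYP1A2 pathway (33% of clearance) drops to 0.18× activity: 0.33 × 0.18 = 0.0594.
CYP2B6 (54%) and the residual 13% are unaffected.
New clearance relative to baseline: 0.0594 + 0.54 + 0.13 = 0.7294.
Average steady-state concentration ∝ 1/CL, so new value = 26.3 / 0.7294 = 36 μg/mL.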